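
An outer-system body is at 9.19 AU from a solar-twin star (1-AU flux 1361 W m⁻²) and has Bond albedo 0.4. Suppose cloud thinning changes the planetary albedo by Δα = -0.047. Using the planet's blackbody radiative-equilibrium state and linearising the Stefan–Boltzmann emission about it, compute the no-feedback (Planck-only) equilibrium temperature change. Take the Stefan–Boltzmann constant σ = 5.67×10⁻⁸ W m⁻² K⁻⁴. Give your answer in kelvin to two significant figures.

Flux at the orbit: S = 1361/(9.19)² = 16.11 W m⁻².
Reference equilibrium: T_e = [S(1−α)/(4σ)]^(1/4) = 80.80 K.
ΔF = −(S/4)Δα = −(16.11/4)×(-0.047) = 0.1893 W m⁻².
The Planck feedback parameter is 4σT_e³ = 0.1197 W m⁻²/K.
ΔT₀ = ΔF/λ_P = 0.1893/0.1197 = 1.58 K.

1.6 K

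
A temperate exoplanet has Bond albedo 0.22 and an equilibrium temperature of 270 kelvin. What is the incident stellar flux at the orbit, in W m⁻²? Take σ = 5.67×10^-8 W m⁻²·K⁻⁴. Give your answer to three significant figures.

Invert the energy balance for S: S = 4σT⁴/(1−α).
σT⁴ = 5.67×10⁻⁸·(270)⁴ = 301.3 W m⁻².
S = 4·301.3/0.78 = 1545 W m⁻².

1550 W m⁻²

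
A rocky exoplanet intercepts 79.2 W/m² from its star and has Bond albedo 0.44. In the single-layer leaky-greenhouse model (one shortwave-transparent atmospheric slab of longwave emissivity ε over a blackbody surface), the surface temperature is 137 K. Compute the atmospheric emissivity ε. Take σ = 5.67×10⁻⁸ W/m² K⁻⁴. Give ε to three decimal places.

0.890

TOA balance gives T_e = 118.3 K.
T_s⁴ = T_e⁴·2/(2−ε) → ε = 2 − 2(T_e/T_s)⁴ = 2 − 2·(118.3/137)⁴ = 0.8898.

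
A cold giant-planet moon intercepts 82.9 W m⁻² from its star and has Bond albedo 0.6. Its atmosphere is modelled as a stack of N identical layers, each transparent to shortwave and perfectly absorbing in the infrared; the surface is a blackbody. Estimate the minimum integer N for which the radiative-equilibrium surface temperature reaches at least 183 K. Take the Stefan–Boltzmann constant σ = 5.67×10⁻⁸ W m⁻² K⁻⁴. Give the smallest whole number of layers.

7

OLR = S(1−α)/4 = 8.290 W m⁻²; the top layer radiates at T_e = 110.0 K.
Need (N+1)T_e⁴ ≥ T_s⁴, i.e. N+1 ≥ (183/110.0)⁴ = 7.671.
Rounding up, N = 7.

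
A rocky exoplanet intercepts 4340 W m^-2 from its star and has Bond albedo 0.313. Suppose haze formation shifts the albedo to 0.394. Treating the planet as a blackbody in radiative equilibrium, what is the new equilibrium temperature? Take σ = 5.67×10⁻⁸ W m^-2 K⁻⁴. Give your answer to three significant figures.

With the new albedo, S(1−α₂)/4 = 657.5 W m^-2, so T₂ = 328.2 K.

328 K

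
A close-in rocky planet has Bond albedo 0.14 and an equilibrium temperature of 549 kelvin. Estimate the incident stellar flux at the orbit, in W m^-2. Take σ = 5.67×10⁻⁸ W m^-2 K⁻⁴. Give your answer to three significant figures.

From S(1−α)/4 = σT⁴: S = 4σT⁴/(1−α).
σT⁴ = 5.67×10⁻⁸·(549)⁴ = 5151 W m^-2.
S = 4·5151/0.86 = 23960 W m^-2.

24000 W m^-2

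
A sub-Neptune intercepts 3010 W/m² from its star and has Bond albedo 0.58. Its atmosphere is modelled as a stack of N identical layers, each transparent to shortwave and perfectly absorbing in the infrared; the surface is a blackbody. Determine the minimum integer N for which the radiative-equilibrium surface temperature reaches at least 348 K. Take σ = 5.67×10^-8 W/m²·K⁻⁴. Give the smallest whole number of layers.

Top-of-atmosphere balance: σT_e⁴ = S(1−α)/4 = 316.1 W/m² → T_e = 273.2 K.
Need (N+1)T_e⁴ ≥ T_s⁴, i.e. N+1 ≥ (348/273.2)⁴ = 2.631.
So N ≥ 1.631; the smallest integer is N = 2.

2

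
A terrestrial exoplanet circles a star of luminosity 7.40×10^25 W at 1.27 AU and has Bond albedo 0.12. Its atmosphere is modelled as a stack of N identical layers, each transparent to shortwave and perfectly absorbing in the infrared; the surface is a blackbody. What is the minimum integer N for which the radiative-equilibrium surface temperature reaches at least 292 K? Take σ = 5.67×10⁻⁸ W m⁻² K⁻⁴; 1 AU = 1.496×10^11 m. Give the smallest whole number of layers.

d = 1.27 × 1.496×10^11 m = 1.900×10^11 m.
Spreading L over a sphere of radius d: S = 7.40×10^25/(4π·1.90×10^11²) = 163.1 W m⁻².
OLR = S(1−α)/4 = 35.89 W m⁻²; the top layer radiates at T_e = 158.6 K.
T_s = (N+1)^(1/4)·T_e ≥ 292 K requires N+1 ≥ (T_s/T_e)⁴ = (292/158.6)⁴ = 11.485.
Rounding up, N = 11.

11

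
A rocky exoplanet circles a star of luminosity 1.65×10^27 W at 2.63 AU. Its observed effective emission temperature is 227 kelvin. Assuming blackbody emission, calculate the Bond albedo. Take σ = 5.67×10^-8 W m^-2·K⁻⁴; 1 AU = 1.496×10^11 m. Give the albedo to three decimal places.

d = 2.63 × 1.496×10^11 m = 3.934×10^11 m.
S = L/(4πd²) = 848.2 W m^-2.
From σT⁴ = S(1−α)/4 we invert for α: 1−α = 4σT⁴/S.
σT⁴ = 150.6 W m^-2, so 4σT⁴ = 602.2 W m^-2.
1−α = 602.2/848.2 = 0.7100, so α = 0.2900.

0.290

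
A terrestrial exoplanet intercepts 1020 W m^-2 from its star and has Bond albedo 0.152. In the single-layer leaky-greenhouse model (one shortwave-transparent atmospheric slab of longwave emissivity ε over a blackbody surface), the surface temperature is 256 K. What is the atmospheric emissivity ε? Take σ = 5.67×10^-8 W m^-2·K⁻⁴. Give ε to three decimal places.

0.224

First, T_e = [1020·(1−0.152)/(4σ)]^(1/4) = 248.5 K.
Inverting T_s⁴ = 2T_e⁴/(2−ε): (T_e/T_s)⁴ = 0.8880, so ε = 2(1 − 0.8880) = 0.2241.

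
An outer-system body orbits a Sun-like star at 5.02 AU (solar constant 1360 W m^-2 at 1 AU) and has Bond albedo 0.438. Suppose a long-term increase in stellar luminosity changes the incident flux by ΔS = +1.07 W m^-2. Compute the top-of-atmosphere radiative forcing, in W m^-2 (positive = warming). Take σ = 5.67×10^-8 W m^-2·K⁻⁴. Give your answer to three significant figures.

By the inverse-square law, S = 1360/5.02² = 53.97 W m^-2.
ΔF = Δ[S(1−α)]/4 = (1−0.438)·+1.07/4 = 0.1503 W m^-2.

0.150 W m^-2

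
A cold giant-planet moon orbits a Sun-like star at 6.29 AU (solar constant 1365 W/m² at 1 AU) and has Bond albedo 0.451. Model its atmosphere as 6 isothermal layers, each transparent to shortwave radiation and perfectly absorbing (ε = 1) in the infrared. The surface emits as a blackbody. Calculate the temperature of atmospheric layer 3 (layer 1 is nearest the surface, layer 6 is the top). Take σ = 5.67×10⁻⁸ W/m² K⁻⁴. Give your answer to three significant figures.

Flux at the orbit: S = 1365/(6.29)² = 34.50 W/m².
Top-of-atmosphere balance: σT_e⁴ = S(1−α)/4 = 4.735 W/m² → T_e = 95.60 K.
In the N-layer model, layer k (counted from the surface) has T_k = (N+1−k)^(1/4)·T_e.
With k = 3: T_3 = (6+1−3)^¼·95.60 K = 135.2 K.

135 K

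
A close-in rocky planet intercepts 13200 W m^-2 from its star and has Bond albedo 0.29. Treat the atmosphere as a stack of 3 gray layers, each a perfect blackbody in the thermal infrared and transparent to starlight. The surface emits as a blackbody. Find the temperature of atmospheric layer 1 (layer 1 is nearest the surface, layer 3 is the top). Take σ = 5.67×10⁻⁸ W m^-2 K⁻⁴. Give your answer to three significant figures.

OLR = S(1−α)/4 = 2343 W m^-2; the top layer radiates at T_e = 450.9 K.
The net upward flux σT_e⁴ is constant between every pair of levels, so T_k⁴ = (N+1−k)T_e⁴.
T_1 = (3)^(1/4)·450.9 = 593.4 K.

593 kelvin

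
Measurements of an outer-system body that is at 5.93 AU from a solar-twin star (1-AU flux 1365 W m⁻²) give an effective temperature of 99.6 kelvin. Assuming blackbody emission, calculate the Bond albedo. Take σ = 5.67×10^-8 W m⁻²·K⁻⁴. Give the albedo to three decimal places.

0.425

Irradiance scales as 1/d², so S = 1365 W m⁻² × (1/5.93)² = 38.82 W m⁻².
From σT⁴ = S(1−α)/4 we invert for α: 1−α = 4σT⁴/S.
σT⁴ = 5.580 W m⁻², so 4σT⁴ = 22.32 W m⁻².
Hence α = 1 − 22.32/38.82 = 0.4250.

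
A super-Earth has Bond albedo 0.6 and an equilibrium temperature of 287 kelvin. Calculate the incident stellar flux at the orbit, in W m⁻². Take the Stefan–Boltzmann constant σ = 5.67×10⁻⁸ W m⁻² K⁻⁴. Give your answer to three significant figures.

3850 W m⁻²

Invert the energy balance for S: S = 4σT⁴/(1−α).
The emitted flux is σT⁴ = 384.7 W m⁻².
S = 4·384.7/0.4 = 3847 W m⁻².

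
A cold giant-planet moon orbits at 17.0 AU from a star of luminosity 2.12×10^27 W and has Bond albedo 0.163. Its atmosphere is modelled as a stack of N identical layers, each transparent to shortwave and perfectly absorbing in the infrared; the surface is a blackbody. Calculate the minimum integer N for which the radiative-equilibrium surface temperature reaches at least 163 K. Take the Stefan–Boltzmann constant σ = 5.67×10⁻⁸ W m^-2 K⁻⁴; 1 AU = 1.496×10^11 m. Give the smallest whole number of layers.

7

d = 17.0 × 1.496×10^11 m = 2.543×10^12 m.
Flux at the orbit: S = L/(4πd²) = 2.12×10^27/(4π·(2.54×10^12)²) = 26.08 W m^-2.
OLR = S(1−α)/4 = 5.458 W m^-2; the top layer radiates at T_e = 99.05 K.
Need (N+1)T_e⁴ ≥ T_s⁴, i.e. N+1 ≥ (163/99.05)⁴ = 7.333.
So N ≥ 6.333; the smallest integer is N = 7.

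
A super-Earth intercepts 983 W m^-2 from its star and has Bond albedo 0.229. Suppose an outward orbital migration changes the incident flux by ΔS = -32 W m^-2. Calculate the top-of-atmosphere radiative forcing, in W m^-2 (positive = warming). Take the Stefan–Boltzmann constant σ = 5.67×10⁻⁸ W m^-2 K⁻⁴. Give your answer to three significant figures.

-6.17 W m^-2

TOA radiative forcing: ΔF = (1−α)ΔS/4 = 0.771·(-32)/4 = -6.168 W m^-2.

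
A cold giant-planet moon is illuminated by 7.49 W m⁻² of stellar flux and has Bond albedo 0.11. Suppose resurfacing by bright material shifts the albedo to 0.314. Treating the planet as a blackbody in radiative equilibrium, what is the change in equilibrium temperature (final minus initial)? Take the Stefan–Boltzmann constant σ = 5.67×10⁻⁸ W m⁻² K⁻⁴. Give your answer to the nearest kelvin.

-5 K

With α = 0.11, T₁ = 73.63 K.
With α = 0.314, T₂ = 68.99 K.
Change: 68.99 − 73.63 = -4.640 K.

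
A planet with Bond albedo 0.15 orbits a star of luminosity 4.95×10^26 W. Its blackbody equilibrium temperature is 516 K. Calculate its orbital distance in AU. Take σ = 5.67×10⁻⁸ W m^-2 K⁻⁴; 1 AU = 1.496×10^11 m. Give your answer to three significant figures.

0.305 AU

The flux needed for this T is 4σT⁴/(1−0.15) = 18920 W m^-2.
S = L/(4πd²) → d = √(L/4πS) = √(4.95×10^26/(4π·18920)) = 4.563×10^10 m = 0.3050 AU.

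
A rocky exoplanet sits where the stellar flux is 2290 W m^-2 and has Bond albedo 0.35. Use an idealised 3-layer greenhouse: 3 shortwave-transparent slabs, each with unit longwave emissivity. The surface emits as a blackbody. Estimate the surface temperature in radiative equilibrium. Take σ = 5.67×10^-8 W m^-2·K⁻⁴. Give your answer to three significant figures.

OLR = S(1−α)/4 = 372.1 W m^-2; the top layer radiates at T_e = 284.6 K.
With N = 3 opaque layers, T_s = (N+1)^(1/4)·T_e = 4^(1/4)·284.6 = 402.5 K.

403 kelvin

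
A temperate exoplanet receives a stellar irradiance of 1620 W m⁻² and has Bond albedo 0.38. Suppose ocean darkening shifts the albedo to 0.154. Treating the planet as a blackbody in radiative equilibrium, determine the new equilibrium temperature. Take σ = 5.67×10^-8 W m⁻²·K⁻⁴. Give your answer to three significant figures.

279 K

New equilibrium: T₂ = [(1−0.154)·1620/(4σ)]^(1/4) = 278.8 K.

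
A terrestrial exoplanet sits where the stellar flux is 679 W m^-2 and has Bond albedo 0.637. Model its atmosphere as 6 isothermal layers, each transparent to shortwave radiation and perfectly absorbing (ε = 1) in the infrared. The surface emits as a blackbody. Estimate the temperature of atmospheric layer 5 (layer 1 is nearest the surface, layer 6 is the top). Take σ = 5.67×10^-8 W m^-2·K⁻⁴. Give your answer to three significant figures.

OLR = S(1−α)/4 = 61.62 W m^-2; the top layer radiates at T_e = 181.6 K.
Each opaque layer satisfies 2T_j⁴ = T_{j−1}⁴ + T_{j+1}⁴, giving T_k⁴ = (N+1−k)T_e⁴.
With k = 5: T_5 = (6+1−5)^¼·181.6 K = 215.9 K.

216 K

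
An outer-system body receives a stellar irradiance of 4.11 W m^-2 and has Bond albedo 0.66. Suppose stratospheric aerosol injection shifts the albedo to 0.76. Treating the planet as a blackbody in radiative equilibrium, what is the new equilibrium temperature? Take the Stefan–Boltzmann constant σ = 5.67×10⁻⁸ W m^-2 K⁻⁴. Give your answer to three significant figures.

With the new albedo, S(1−α₂)/4 = 0.2466 W m^-2, so T₂ = 45.67 K.

45.7 K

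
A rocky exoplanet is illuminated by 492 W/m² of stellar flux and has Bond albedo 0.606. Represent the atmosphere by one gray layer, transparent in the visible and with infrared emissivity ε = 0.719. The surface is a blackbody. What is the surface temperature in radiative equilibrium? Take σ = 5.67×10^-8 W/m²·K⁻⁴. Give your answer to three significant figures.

191 K

At the top of the atmosphere, σT_e⁴ = S(1−α)/4 = 48.46 W/m², giving T_e = 171.0 K.
For a single slab of emissivity ε, T_s⁴ = 2T_e⁴/(2−ε); thus T_s = 171.0·(1.561)^(1/4) = 191.1 K.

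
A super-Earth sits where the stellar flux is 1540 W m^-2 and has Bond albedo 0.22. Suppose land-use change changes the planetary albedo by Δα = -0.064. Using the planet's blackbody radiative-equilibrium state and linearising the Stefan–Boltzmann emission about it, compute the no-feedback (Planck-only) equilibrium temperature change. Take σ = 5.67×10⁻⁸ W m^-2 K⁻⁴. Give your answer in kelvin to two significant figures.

5.5 kelvin

The baseline emission temperature is T_e = 269.8 K.
TOA radiative forcing: ΔF = −S·Δα/4 = −1540·(-0.064)/4 = 24.64 W m^-2.
The Planck feedback parameter is 4σT_e³ = 4.453 W m^-2/K.
So ΔT₀ = 24.64/4.453 = 5.53 K.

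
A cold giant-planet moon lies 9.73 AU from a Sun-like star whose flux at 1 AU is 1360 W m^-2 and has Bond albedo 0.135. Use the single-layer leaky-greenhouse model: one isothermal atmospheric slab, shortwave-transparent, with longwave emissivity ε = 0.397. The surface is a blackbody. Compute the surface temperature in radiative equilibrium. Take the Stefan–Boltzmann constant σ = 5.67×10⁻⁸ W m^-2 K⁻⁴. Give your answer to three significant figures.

90.9 kelvin

Flux at the orbit: S = 1360/(9.73)² = 14.37 W m^-2.
The planet radiates to space at T_e = [S(1−α)/(4σ)]^(1/4) = 86.03 K.
For a single slab of emissivity ε, T_s⁴ = 2T_e⁴/(2−ε); thus T_s = 86.03·(1.248)^(1/4) = 90.93 K.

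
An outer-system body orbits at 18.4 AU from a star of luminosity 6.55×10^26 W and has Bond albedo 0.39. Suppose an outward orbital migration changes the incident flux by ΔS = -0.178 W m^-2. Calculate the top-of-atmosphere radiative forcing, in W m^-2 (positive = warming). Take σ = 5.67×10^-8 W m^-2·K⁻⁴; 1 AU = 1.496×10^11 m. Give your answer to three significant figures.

d = 18.4 × 1.496×10^11 m = 2.753×10^12 m.
Spreading L over a sphere of radius d: S = 6.55×10^26/(4π·2.75×10^12²) = 6.879 W m^-2.
TOA radiative forcing: ΔF = (1−α)ΔS/4 = 0.61·(-0.178)/4 = -0.02714 W m^-2.

-0.0271 W m^-2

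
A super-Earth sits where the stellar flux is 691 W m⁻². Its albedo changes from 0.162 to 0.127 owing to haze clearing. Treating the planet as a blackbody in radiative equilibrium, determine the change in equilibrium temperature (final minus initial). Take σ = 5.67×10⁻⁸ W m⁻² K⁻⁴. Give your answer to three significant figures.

2.31 kelvin

Before: T₁ = [691.0·0.838/(4σ)]^(1/4) = 224.8 K.
Final:   T₂ = [S(1−0.127)/(4σ)]^(1/4) = 227.1 K.
Change: 227.1 − 224.8 = 2.311 K.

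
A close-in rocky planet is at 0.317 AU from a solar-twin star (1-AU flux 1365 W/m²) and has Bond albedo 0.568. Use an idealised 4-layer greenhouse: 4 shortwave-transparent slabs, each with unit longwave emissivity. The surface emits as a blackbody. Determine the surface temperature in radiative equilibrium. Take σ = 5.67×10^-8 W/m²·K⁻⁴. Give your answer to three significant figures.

600 kelvin

By the inverse-square law, S = 1365/0.317² = 13580 W/m².
The effective emission temperature is T_e = [S(1−α)/(4σ)]^¼ = 401.1 K.
Layer-by-layer balance gives σT_s⁴ = (N+1)σT_e⁴, so T_s = 5^¼·401.1 = 599.7 K.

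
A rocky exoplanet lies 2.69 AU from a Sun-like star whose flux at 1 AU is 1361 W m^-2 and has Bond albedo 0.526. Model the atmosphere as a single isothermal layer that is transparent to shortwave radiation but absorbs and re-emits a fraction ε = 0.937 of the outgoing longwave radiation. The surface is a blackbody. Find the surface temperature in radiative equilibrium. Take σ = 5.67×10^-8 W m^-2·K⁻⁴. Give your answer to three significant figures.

165 kelvin

Flux at the orbit: S = 1361/(2.69)² = 188.1 W m^-2.
Effective emission temperature (TOA balance): σT_e⁴ = S(1−α)/4 = 22.29 W m^-2 → T_e = 140.8 K.
The surface balance (absorbed SW + ε·downward IR = σT_s⁴) with T_a⁴ = T_s⁴/2 reduces to T_s = T_e·[2/(2−ε)]^¼ = 164.9 K.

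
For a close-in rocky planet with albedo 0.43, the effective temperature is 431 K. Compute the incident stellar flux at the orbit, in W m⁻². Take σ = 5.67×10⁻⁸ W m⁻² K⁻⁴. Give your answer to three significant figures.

Invert the energy balance for S: S = 4σT⁴/(1−α).
σT⁴ = 5.67×10⁻⁸·(431)⁴ = 1957 W m⁻².
S = 4·1957/0.57 = 13730 W m⁻².

13700 W m⁻²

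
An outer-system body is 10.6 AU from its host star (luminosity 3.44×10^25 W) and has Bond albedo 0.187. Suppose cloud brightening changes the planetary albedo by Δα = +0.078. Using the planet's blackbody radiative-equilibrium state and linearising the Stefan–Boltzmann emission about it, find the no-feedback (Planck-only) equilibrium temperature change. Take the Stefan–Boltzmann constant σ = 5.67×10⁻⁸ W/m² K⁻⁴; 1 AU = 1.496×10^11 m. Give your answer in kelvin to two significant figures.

Orbital distance: d = 10.6 AU = 1.586×10^12 m.
Spreading L over a sphere of radius d: S = 3.44×10^25/(4π·1.59×10^12²) = 1.089 W/m².
Reference equilibrium: T_e = [S(1−α)/(4σ)]^(1/4) = 44.45 K.
The change in absorbed flux is Δ[S(1−α)/4] = −SΔα/4 = -0.02123 W/m².
Planck response: λ_P = 4σT_e³ = 4·5.67×10⁻⁸·(44.45)³ = 0.01991 W/m²/K.
So ΔT₀ = -0.02123/0.01991 = -1.07 K.

-1.1 kelvin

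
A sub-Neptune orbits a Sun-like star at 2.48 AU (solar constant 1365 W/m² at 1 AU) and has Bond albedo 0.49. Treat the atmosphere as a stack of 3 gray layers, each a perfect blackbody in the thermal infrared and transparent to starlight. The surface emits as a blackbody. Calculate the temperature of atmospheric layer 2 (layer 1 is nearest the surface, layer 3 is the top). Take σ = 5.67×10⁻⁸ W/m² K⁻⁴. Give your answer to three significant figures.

By the inverse-square law, S = 1365/2.48² = 221.9 W/m².
Top-of-atmosphere balance: σT_e⁴ = S(1−α)/4 = 28.30 W/m² → T_e = 149.5 K.
The net upward flux σT_e⁴ is constant between every pair of levels, so T_k⁴ = (N+1−k)T_e⁴.
With k = 2: T_2 = (3+1−2)^¼·149.5 K = 177.7 K.

178 K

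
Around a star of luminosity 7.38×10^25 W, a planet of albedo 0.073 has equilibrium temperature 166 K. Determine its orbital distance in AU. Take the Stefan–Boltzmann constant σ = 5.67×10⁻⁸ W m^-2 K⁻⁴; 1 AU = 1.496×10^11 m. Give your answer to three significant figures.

The flux needed for this T is 4σT⁴/(1−0.073) = 185.8 W m^-2.
Then d = [L/(4πS)]^(1/2) = 1.778×10^11 m, i.e. 1.188 AU.

1.19 AU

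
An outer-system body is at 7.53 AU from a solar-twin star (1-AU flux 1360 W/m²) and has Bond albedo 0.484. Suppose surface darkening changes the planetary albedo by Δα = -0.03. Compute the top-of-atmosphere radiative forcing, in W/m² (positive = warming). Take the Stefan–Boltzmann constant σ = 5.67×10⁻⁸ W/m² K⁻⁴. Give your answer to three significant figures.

0.180 W/m²

Flux at the orbit: S = 1360/(7.53)² = 23.99 W/m².
The change in absorbed flux is Δ[S(1−α)/4] = −SΔα/4 = 0.1799 W/m².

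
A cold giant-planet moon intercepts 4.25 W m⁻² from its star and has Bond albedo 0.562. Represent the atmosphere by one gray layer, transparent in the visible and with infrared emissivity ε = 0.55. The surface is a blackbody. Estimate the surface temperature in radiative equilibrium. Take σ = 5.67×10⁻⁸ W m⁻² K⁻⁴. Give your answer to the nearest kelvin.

58 kelvin

At the top of the atmosphere, σT_e⁴ = S(1−α)/4 = 0.4654 W m⁻², giving T_e = 53.52 K.
The surface balance (absorbed SW + ε·downward IR = σT_s⁴) with T_a⁴ = T_s⁴/2 reduces to T_s = T_e·[2/(2−ε)]^¼ = 58.01 K.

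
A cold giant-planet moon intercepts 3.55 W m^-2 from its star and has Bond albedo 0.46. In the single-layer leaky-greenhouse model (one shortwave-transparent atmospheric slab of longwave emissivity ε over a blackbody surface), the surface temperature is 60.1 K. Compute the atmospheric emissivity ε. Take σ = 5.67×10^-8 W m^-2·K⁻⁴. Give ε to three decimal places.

TOA balance gives T_e = 53.92 K.
Inverting T_s⁴ = 2T_e⁴/(2−ε): (T_e/T_s)⁴ = 0.6479, so ε = 2(1 − 0.6479) = 0.7043.

0.704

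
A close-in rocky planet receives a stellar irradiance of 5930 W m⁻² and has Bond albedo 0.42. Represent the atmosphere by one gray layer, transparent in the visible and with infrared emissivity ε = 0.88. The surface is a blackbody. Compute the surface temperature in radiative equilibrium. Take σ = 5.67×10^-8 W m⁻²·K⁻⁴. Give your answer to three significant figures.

Effective emission temperature (TOA balance): σT_e⁴ = S(1−α)/4 = 859.9 W m⁻² → T_e = 350.9 K.
Surface balance with a leaky layer gives σT_s⁴ = σT_e⁴·2/(2−ε), so T_s = T_e·[2/(2−0.88)]^(1/4) = 405.7 K.

406 K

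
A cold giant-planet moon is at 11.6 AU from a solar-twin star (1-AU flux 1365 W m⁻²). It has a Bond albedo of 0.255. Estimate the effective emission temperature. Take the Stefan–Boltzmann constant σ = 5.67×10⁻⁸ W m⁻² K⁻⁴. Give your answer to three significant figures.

76.0 kelvin

Flux at the orbit: S = 1365/(11.6)² = 10.14 W m⁻².
Absorbed flux (global mean): S(1−α)/4 = 10.14·0.745/4 = 1.889 W m⁻².
In equilibrium σT⁴ equals this, so T = 75.98 K.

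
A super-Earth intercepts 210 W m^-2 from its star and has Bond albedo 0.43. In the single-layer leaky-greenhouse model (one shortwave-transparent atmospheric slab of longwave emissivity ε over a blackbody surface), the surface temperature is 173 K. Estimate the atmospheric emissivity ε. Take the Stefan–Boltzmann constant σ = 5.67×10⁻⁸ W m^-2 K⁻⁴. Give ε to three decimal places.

First, T_e = [210.0·(1−0.43)/(4σ)]^(1/4) = 151.6 K.
Since (2−ε)/2 = (T_e/T_s)⁴ = 0.5892, ε = 0.8216.

0.822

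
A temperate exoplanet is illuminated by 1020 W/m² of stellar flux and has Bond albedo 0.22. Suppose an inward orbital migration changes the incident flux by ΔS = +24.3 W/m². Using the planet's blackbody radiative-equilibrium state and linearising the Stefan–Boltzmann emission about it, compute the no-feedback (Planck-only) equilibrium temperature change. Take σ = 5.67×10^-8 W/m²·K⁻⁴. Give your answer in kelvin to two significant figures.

The baseline emission temperature is T_e = 243.4 K.
Only a fraction (1−α) is absorbed and it's spread over 4πR², so ΔF = (1−α)ΔS/4 = 4.739 W/m².
Planck response: λ_P = 4σT_e³ = 4·5.67×10⁻⁸·(243.4)³ = 3.269 W/m²/K.
ΔT₀ = ΔF/λ_P = 4.739/3.269 = 1.45 K.

1.4 kelvin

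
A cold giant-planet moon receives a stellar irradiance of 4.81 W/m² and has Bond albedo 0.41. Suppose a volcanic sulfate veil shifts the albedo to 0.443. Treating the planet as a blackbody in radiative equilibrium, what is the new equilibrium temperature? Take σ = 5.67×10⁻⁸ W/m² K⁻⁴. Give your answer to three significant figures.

T₂ = [S(1−α₂)/(4σ)]^(1/4) = [4.810·0.557/(4σ)]^(1/4) = 58.63 K.

58.6 kelvin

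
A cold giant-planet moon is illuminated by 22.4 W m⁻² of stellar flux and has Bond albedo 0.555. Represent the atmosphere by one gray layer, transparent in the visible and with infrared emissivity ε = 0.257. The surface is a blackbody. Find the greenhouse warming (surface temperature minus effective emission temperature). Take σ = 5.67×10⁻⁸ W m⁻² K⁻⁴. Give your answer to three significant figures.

2.85 K

At the top of the atmosphere, σT_e⁴ = S(1−α)/4 = 2.492 W m⁻², giving T_e = 81.42 K.
The surface balance (absorbed SW + ε·downward IR = σT_s⁴) with T_a⁴ = T_s⁴/2 reduces to T_s = T_e·[2/(2−ε)]^¼ = 84.27 K.
The atmosphere warms the surface by 2.848 K.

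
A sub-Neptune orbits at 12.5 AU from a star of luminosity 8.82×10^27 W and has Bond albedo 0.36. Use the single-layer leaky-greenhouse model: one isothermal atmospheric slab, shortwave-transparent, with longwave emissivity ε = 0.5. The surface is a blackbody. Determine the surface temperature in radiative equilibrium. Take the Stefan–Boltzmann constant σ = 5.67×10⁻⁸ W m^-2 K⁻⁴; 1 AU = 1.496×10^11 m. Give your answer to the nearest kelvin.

d = 12.5 × 1.496×10^11 m = 1.870×10^12 m.
Spreading L over a sphere of radius d: S = 8.82×10^27/(4π·1.87×10^12²) = 200.7 W m^-2.
Effective emission temperature (TOA balance): σT_e⁴ = S(1−α)/4 = 32.11 W m^-2 → T_e = 154.3 K.
For a single slab of emissivity ε, T_s⁴ = 2T_e⁴/(2−ε); thus T_s = 154.3·(1.333)^(1/4) = 165.8 K.

166 kelvin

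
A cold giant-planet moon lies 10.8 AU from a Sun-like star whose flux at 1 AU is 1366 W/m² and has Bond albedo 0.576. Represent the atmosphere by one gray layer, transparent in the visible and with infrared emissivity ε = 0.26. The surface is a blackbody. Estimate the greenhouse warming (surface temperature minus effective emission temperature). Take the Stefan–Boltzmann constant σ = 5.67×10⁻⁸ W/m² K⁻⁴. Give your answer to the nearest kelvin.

2 kelvin

By the inverse-square law, S = 1366/10.8² = 11.71 W/m².
Effective emission temperature (TOA balance): σT_e⁴ = S(1−α)/4 = 1.241 W/m² → T_e = 68.40 K.
For a single slab of emissivity ε, T_s⁴ = 2T_e⁴/(2−ε); thus T_s = 68.40·(1.149)^(1/4) = 70.83 K.
Greenhouse warming: T_s − T_e = 2.423 K.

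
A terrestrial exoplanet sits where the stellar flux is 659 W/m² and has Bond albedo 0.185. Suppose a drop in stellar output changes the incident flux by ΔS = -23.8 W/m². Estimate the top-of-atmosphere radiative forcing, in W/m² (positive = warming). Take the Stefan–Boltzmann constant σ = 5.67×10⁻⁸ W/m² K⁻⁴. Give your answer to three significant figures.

-4.85 W/m²

Only a fraction (1−α) is absorbed and it's spread over 4πR², so ΔF = (1−α)ΔS/4 = -4.849 W/m².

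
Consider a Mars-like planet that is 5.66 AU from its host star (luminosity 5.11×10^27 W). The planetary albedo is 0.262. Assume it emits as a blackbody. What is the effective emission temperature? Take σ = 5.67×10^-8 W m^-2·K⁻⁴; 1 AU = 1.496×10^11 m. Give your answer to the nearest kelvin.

Orbital distance: d = 5.66 AU = 8.467×10^11 m.
Spreading L over a sphere of radius d: S = 5.11×10^27/(4π·8.47×10^11²) = 567.2 W m^-2.
Absorbed flux (global mean): S(1−α)/4 = 567.2·0.738/4 = 104.6 W m^-2.
Set σT⁴ = 104.6 → T = (104.6/σ)^(1/4) = 207.3 K.

207 kelvin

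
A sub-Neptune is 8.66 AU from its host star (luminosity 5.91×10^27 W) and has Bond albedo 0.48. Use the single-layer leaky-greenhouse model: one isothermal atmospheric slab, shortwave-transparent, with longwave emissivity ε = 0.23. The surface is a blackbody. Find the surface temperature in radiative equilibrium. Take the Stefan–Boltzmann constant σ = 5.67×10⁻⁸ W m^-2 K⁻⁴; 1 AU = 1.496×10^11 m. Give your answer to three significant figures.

164 K

Orbital distance: d = 8.66 AU = 1.296×10^12 m.
S = L/(4πd²) = 280.2 W m^-2.
Effective emission temperature (TOA balance): σT_e⁴ = S(1−α)/4 = 36.43 W m^-2 → T_e = 159.2 K.
For a single slab of emissivity ε, T_s⁴ = 2T_e⁴/(2−ε); thus T_s = 159.2·(1.13)^(1/4) = 164.1 K.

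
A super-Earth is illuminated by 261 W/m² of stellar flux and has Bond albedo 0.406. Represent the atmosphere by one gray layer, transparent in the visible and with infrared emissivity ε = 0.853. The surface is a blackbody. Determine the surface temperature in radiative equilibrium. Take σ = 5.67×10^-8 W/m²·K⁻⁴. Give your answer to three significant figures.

Effective emission temperature (TOA balance): σT_e⁴ = S(1−α)/4 = 38.76 W/m² → T_e = 161.7 K.
The surface balance (absorbed SW + ε·downward IR = σT_s⁴) with T_a⁴ = T_s⁴/2 reduces to T_s = T_e·[2/(2−ε)]^¼ = 185.8 K.

186 K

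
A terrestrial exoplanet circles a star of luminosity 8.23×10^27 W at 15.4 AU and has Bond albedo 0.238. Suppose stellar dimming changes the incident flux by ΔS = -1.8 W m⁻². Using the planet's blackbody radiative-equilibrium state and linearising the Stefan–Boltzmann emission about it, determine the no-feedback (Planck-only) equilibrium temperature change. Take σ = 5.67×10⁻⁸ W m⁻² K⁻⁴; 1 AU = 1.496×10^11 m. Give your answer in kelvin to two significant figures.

-0.52 kelvin

d = 15.4 × 1.496×10^11 m = 2.304×10^12 m.
S = L/(4πd²) = 123.4 W m⁻².
Unperturbed T_e = [123.4·(1−0.238)/(4σ)]^¼ = 142.7 K.
ΔF = Δ[S(1−α)]/4 = (1−0.238)·-1.8/4 = -0.3429 W m⁻².
The Planck feedback parameter is 4σT_e³ = 0.6589 W m⁻²/K.
ΔT₀ = ΔF/λ_P = -0.3429/0.6589 = -0.520 K.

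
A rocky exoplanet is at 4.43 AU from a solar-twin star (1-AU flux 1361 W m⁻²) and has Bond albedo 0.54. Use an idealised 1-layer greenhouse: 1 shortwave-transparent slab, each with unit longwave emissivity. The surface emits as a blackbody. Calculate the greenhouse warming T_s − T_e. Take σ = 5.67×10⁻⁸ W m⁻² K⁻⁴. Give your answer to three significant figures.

20.6 K

By the inverse-square law, S = 1361/4.43² = 69.35 W m⁻².
OLR = S(1−α)/4 = 7.975 W m⁻²; the top layer radiates at T_e = 108.9 K.
T_s = (N+1)^(1/4)·T_e = 129.5 K.
Warming: T_s − T_e = 20.61 K.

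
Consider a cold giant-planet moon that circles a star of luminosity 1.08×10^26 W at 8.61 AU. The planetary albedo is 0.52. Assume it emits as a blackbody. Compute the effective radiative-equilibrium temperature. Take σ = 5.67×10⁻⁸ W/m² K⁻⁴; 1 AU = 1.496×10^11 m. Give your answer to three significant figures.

Orbital distance: d = 8.61 AU = 1.288×10^12 m.
Spreading L over a sphere of radius d: S = 1.08×10^26/(4π·1.29×10^12²) = 5.180 W/m².
The planet absorbs (1−α)S over its disc πR² and re-emits over 4πR², so the mean absorbed flux is (1−0.52)·5.180/4 = 0.6216 W/m².
Balancing against σT⁴: T = (0.6216/5.67×10⁻⁸)^(1/4) = 57.54 K.

57.5 K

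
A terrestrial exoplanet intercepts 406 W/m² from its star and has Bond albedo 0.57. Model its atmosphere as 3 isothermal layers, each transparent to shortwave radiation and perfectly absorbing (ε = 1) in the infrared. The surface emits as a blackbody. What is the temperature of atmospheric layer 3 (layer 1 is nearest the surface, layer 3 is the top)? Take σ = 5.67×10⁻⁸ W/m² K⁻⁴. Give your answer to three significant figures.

167 K

The effective emission temperature is T_e = [S(1−α)/(4σ)]^¼ = 166.6 K.
The net upward flux σT_e⁴ is constant between every pair of levels, so T_k⁴ = (N+1−k)T_e⁴.
T_3 = (1)^(1/4)·166.6 = 166.6 K.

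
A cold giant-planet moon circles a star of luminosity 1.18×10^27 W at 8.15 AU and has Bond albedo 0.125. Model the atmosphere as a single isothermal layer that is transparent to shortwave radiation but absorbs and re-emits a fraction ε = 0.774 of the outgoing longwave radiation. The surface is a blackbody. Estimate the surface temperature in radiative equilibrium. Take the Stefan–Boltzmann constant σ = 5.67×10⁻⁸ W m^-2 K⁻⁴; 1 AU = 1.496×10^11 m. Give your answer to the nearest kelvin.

Orbital distance: d = 8.15 AU = 1.219×10^12 m.
S = L/(4πd²) = 63.17 W m^-2.
Effective emission temperature (TOA balance): σT_e⁴ = S(1−α)/4 = 13.82 W m^-2 → T_e = 124.9 K.
For a single slab of emissivity ε, T_s⁴ = 2T_e⁴/(2−ε); thus T_s = 124.9·(1.631)^(1/4) = 141.2 K.

141 K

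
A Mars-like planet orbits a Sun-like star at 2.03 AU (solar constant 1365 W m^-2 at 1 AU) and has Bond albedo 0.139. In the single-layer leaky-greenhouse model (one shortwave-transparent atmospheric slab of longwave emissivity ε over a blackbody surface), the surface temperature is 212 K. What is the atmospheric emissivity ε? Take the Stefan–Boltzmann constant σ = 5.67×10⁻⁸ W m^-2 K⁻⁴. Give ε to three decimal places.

By the inverse-square law, S = 1365/2.03² = 331.2 W m^-2.
TOA balance gives T_e = 188.3 K.
T_s⁴ = T_e⁴·2/(2−ε) → ε = 2 − 2(T_e/T_s)⁴ = 2 − 2·(188.3/212)⁴ = 0.7549.

0.755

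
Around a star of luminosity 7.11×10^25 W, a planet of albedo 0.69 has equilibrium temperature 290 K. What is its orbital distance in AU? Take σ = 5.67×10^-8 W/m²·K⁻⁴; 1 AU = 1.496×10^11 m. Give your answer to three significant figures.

Required flux: S = 4σT⁴/(1−α) = 5175 W/m².
S = L/(4πd²) → d = √(L/4πS) = √(7.11×10^25/(4π·5175)) = 3.307×10^10 m = 0.2210 AU.

0.221 AU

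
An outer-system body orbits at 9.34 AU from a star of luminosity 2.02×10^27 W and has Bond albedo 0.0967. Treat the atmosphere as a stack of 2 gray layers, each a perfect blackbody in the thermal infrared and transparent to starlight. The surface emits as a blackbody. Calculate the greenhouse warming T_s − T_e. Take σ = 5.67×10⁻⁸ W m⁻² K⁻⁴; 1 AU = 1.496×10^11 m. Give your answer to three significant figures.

42.5 K

Orbital distance: d = 9.34 AU = 1.397×10^12 m.
Flux at the orbit: S = L/(4πd²) = 2.02×10^27/(4π·(1.40×10^12)²) = 82.34 W m⁻².
OLR = S(1−α)/4 = 18.59 W m⁻²; the top layer radiates at T_e = 134.6 K.
Surface: T_s = (3)^¼·T_e = 177.1 K.
Warming: T_s − T_e = 42.53 K.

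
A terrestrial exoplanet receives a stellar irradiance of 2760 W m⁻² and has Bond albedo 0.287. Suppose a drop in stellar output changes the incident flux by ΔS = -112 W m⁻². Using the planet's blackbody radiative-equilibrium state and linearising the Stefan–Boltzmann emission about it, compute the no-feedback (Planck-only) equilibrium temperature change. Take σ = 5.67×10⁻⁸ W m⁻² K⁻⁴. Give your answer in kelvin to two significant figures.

The baseline emission temperature is T_e = 305.2 K.
Only a fraction (1−α) is absorbed and it's spread over 4πR², so ΔF = (1−α)ΔS/4 = -19.96 W m⁻².
The Planck feedback parameter is 4σT_e³ = 6.448 W m⁻²/K.
So ΔT₀ = -19.96/6.448 = -3.10 K.

-3.1 K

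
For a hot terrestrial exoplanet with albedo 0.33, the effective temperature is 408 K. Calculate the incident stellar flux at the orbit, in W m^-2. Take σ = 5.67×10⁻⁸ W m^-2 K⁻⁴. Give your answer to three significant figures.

9380 W m^-2

Invert the energy balance for S: S = 4σT⁴/(1−α).
σT⁴ = 5.67×10⁻⁸·(408)⁴ = 1571 W m^-2.
S = 4·1571/0.67 = 9380 W m^-2.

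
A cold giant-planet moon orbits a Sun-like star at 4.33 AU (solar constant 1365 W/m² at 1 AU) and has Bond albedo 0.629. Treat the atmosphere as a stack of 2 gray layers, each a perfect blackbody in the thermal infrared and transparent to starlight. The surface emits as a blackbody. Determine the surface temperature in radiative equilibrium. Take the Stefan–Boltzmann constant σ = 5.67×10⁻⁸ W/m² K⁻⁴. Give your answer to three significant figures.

137 kelvin

By the inverse-square law, S = 1365/4.33² = 72.80 W/m².
The effective emission temperature is T_e = [S(1−α)/(4σ)]^¼ = 104.5 K.
With N = 2 opaque layers, T_s = (N+1)^(1/4)·T_e = 3^(1/4)·104.5 = 137.5 K.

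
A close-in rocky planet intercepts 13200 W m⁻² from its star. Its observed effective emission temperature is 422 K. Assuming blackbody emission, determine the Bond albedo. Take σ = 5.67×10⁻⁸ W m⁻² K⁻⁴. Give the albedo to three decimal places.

Rearranging the radiative balance, α = 1 − 4σT⁴/S.
σT⁴ = 1798 W m⁻², so 4σT⁴ = 7193 W m⁻².
Hence α = 1 − 7193/13200 = 0.4551.

0.455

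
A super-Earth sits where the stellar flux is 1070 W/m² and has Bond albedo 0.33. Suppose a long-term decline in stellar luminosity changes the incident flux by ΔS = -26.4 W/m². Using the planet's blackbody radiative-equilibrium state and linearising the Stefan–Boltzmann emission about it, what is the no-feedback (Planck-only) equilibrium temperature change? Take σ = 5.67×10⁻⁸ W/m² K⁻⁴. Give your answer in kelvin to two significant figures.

-1.5 K

Unperturbed T_e = [1070·(1−0.33)/(4σ)]^¼ = 237.1 K.
Only a fraction (1−α) is absorbed and it's spread over 4πR², so ΔF = (1−α)ΔS/4 = -4.422 W/m².
Linearising σT⁴ gives d(σT⁴)/dT = 4σT_e³ = 3.023 W/m² per K.
So ΔT₀ = -4.422/3.023 = -1.46 K.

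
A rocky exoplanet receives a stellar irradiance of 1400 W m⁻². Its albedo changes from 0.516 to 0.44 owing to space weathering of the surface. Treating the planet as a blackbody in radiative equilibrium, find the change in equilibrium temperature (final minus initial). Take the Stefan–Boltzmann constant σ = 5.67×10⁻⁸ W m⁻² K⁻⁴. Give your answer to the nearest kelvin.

With α = 0.516, T₁ = 233.8 K.
After:  T₂ = [1400·0.56/(4σ)]^(1/4) = 242.5 K.
Change: 242.5 − 233.8 = 8.682 K.

9 K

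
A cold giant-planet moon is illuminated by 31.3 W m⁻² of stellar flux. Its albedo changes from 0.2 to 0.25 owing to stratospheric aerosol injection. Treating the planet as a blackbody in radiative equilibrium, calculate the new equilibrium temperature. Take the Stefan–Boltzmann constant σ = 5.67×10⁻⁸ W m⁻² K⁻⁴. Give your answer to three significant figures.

New equilibrium: T₂ = [(1−0.25)·31.30/(4σ)]^(1/4) = 100.9 K.

101 K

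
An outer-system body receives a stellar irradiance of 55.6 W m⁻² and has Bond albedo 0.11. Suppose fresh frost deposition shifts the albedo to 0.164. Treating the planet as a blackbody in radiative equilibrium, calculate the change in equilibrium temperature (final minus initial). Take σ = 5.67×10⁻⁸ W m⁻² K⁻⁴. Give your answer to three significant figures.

-1.89 K

With α = 0.11, T₁ = 121.5 K.
With α = 0.164, T₂ = 119.6 K.
Change: 119.6 − 121.5 = -1.887 K.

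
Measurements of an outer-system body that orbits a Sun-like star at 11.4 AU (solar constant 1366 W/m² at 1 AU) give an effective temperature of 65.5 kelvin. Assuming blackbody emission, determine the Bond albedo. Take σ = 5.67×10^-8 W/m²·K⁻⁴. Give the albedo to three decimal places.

Irradiance scales as 1/d², so S = 1366 W/m² × (1/11.4)² = 10.51 W/m².
Energy balance: S(1−α)/4 = σT⁴, so 1−α = 4σT⁴/S.
4σT⁴ = 4·5.67×10⁻⁸·(65.5)⁴ = 4.175 W/m².
1−α = 4.175/10.51 = 0.3972, so α = 0.6028.

0.603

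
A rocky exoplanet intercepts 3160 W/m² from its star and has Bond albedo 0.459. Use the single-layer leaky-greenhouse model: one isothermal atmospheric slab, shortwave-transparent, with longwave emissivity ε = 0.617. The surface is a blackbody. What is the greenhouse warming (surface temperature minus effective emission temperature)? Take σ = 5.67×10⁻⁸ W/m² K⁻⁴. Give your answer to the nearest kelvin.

28 K

The planet radiates to space at T_e = [S(1−α)/(4σ)]^(1/4) = 294.7 K.
For a single slab of emissivity ε, T_s⁴ = 2T_e⁴/(2−ε); thus T_s = 294.7·(1.446)^(1/4) = 323.1 K.
Greenhouse warming: T_s − T_e = 28.47 K.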